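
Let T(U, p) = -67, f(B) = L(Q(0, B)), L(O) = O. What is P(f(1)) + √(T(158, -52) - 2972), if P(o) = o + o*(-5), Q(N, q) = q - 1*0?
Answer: -4 + I*√3039 ≈ -4.0 + 55.127*I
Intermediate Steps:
Q(N, q) = q (Q(N, q) = q + 0 = q)
f(B) = B
P(o) = -4*o (P(o) = o - 5*o = -4*o)
P(f(1)) + √(T(158, -52) - 2972) = -4*1 + √(-67 - 2972) = -4 + √(-3039) = -4 + I*√3039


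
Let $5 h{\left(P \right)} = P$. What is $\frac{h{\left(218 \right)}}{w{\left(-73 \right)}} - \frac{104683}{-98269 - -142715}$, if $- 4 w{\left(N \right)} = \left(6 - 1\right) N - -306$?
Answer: $\frac{7875427}{13111570} \approx 0.60065$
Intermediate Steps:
$h{\left(P \right)} = \frac{P}{5}$
$w{\left(N \right)} = - \frac{153}{2} - \frac{5 N}{4}$ ($w{\left(N \right)} = - \frac{\left(6 - 1\right) N - -306}{4} = - \frac{5 N + 306}{4} = - \frac{306 + 5 N}{4} = - \frac{153}{2} - \frac{5 N}{4}$)
$\frac{h{\left(218 \right)}}{w{\left(-73 \right)}} - \frac{104683}{-98269 - -142715} = \frac{\frac{1}{5} \cdot 218}{- \frac{153}{2} - - \frac{365}{4}} - \frac{104683}{-98269 - -142715} = \frac{218}{5 \left(- \frac{153}{2} + \frac{365}{4}\right)} - \frac{104683}{-98269 + 142715} = \frac{218}{5 \cdot \frac{59}{4}} - \frac{104683}{44446} = \frac{218}{5} \cdot \frac{4}{59} - \frac{104683}{44446} = \frac{872}{295} - \frac{104683}{44446} = \frac{7875427}{13111570}$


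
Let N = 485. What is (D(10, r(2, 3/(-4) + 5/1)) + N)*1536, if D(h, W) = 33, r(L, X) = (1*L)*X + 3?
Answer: 795648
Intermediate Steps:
r(L, X) = 3 + L*X (r(L, X) = L*X + 3 = 3 + L*X)
(D(10, r(2, 3/(-4) + 5/1)) + N)*1536 = (33 + 485)*1536 = 518*1536 = 795648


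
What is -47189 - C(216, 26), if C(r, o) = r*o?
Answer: -52805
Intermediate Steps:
C(r, o) = o*r
-47189 - C(216, 26) = -47189 - 26*216 = -47189 - 1*5616 = -47189 - 5616 = -52805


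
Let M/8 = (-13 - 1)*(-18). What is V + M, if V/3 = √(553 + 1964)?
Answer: 2016 + 3*√2517 ≈ 2166.5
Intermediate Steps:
M = 2016 (M = 8*((-13 - 1)*(-18)) = 8*(-14*(-18)) = 8*252 = 2016)
V = 3*√2517 (V = 3*√(553 + 1964) = 3*√2517 ≈ 150.51)
V + M = 3*√2517 + 2016 = 2016 + 3*√2517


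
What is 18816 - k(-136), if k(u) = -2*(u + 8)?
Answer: 18560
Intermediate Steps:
k(u) = -16 - 2*u (k(u) = -2*(8 + u) = -16 - 2*u)
18816 - k(-136) = 18816 - (-16 - 2*(-136)) = 18816 - (-16 + 272) = 18816 - 1*256 = 18816 - 256 = 18560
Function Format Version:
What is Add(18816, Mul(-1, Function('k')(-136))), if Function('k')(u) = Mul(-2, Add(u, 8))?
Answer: 18560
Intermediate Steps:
Function('k')(u) = Add(-16, Mul(-2, u)) (Function('k')(u) = Mul(-2, Add(8, u)) = Add(-16, Mul(-2, u)))
Add(18816, Mul(-1, Function('k')(-136))) = Add(18816, Mul(-1, Add(-16, Mul(-2, -136)))) = Add(18816, Mul(-1, Add(-16, 272))) = Add(18816, Mul(-1, 256)) = Add(18816, -256) = 18560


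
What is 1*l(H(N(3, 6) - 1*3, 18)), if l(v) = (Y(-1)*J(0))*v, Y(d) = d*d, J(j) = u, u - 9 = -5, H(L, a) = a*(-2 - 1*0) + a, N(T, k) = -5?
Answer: -72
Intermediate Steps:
H(L, a) = -a (H(L, a) = a*(-2 + 0) + a = a*(-2) + a = -2*a + a = -a)
u = 4 (u = 9 - 5 = 4)
J(j) = 4
Y(d) = d²
l(v) = 4*v (l(v) = ((-1)²*4)*v = (1*4)*v = 4*v)
1*l(H(N(3, 6) - 1*3, 18)) = 1*(4*(-1*18)) = 1*(4*(-18)) = 1*(-72) = -72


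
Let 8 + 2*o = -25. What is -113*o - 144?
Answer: 3441/2 ≈ 1720.5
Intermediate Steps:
o = -33/2 (o = -4 + (½)*(-25) = -4 - 25/2 = -33/2 ≈ -16.500)
-113*o - 144 = -113*(-33/2) - 144 = 3729/2 - 144 = 3441/2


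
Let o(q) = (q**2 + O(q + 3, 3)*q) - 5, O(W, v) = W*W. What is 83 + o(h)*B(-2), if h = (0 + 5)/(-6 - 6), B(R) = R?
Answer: 84857/864 ≈ 98.214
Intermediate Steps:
h = -5/12 (h = 5/(-12) = 5*(-1/12) = -5/12 ≈ -0.41667)
O(W, v) = W**2
o(q) = -5 + q**2 + q*(3 + q)**2 (o(q) = (q**2 + (q + 3)**2*q) - 5 = (q**2 + (3 + q)**2*q) - 5 = (q**2 + q*(3 + q)**2) - 5 = -5 + q**2 + q*(3 + q)**2)
83 + o(h)*B(-2) = 83 + (-5 + (-5/12)**2 - 5*(3 - 5/12)**2/12)*(-2) = 83 + (-5 + 25/144 - 5*(31/12)**2/12)*(-2) = 83 + (-5 + 25/144 - 5/12*961/144)*(-2) = 83 + (-5 + 25/144 - 4805/1728)*(-2) = 83 - 13145/1728*(-2) = 83 + 13145/864 = 84857/864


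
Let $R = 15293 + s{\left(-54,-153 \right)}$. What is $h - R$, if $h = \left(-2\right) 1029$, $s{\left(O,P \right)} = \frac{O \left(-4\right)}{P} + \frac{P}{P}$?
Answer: $- \frac{294960}{17} \approx -17351.0$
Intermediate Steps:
$s{\left(O,P \right)} = 1 - \frac{4 O}{P}$ ($s{\left(O,P \right)} = \frac{\left(-4\right) O}{P} + 1 = - \frac{4 O}{P} + 1 = 1 - \frac{4 O}{P}$)
$h = -2058$
$R = \frac{259974}{17}$ ($R = 15293 + \frac{-153 - -216}{-153} = 15293 - \frac{-153 + 216}{153} = 15293 - \frac{7}{17} = \frac{259974}{17} \approx 15293.0$)
$h - R = -2058 - \frac{259974}{17} = - \frac{294960}{17}$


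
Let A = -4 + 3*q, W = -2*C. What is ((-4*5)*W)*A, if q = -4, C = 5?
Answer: -3200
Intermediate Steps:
W = -10 (W = -2*5 = -10)
A = -16 (A = -4 + 3*(-4) = -4 - 12 = -16)
((-4*5)*W)*A = (-4*5*(-10))*(-16) = -20*(-10)*(-16) = 200*(-16) = -3200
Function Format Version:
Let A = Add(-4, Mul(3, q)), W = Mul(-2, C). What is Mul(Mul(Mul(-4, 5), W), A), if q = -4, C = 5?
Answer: -3200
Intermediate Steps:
W = -10 (W = Mul(-2, 5) = -10)
A = -16 (A = Add(-4, Mul(3, -4)) = Add(-4, -12) = -16)
Mul(Mul(Mul(-4, 5), W), A) = Mul(Mul(Mul(-4, 5), -10), -16) = Mul(Mul(-20, -10), -16) = Mul(200, -16) = -3200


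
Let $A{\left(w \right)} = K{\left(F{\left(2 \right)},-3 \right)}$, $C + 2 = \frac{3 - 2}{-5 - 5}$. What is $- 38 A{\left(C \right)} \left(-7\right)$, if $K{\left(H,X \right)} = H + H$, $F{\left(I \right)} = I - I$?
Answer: $0$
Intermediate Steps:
$F{\left(I \right)} = 0$
$K{\left(H,X \right)} = 2 H$
$C = - \frac{21}{10}$ ($C = -2 + \frac{3 - 2}{-5 - 5} = -2 + 1 \frac{1}{-10} = -2 + 1 \left(- \frac{1}{10}\right) = -2 - \frac{1}{10} = - \frac{21}{10} \approx -2.1$)
$A{\left(w \right)} = 0$ ($A{\left(w \right)} = 2 \cdot 0 = 0$)
$- 38 A{\left(C \right)} \left(-7\right) = \left(-38\right) 0 \left(-7\right) = 0 \left(-7\right) = 0$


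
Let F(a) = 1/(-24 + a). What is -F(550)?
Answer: -1/526 ≈ -0.0019011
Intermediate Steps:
-F(550) = -1/(-24 + 550) = -1/526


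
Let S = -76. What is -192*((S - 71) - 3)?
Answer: 28800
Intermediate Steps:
-192*((S - 71) - 3) = -192*((-76 - 71) - 3) = -192*(-147 - 3) = -192*(-150) = 28800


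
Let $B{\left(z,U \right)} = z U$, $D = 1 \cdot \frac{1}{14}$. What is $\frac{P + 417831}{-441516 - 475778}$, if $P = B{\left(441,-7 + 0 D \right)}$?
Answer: $- \frac{207372}{458647} \approx -0.45214$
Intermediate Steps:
$D = \frac{1}{14}$ ($D = 1 \cdot \frac{1}{14} = \frac{1}{14} \approx 0.071429$)
$B{\left(z,U \right)} = U z$
$P = -3087$ ($P = \left(-7 + 0 \cdot \frac{1}{14}\right) 441 = \left(-7 + 0\right) 441 = \left(-7\right) 441 = -3087$)
$\frac{P + 417831}{-441516 - 475778} = \frac{-3087 + 417831}{-441516 - 475778} = \frac{414744}{-917294} = 414744 \left(- \frac{1}{917294}\right) = - \frac{207372}{458647}$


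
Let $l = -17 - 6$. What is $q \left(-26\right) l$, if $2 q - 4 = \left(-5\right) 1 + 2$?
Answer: $299$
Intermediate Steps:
$q = \frac{1}{2}$ ($q = 2 + \frac{\left(-5\right) 1 + 2}{2} = 2 + \frac{-5 + 2}{2} = 2 + \frac{1}{2} \left(-3\right) = 2 - \frac{3}{2} = \frac{1}{2} \approx 0.5$)
$l = -23$
$q \left(-26\right) l = \frac{1}{2} \left(-26\right) \left(-23\right) = \left(-13\right) \left(-23\right) = 299$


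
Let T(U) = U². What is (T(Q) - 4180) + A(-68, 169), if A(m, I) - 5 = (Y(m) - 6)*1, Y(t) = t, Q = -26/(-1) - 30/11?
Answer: -448593/121 ≈ -3707.4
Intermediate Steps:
Q = 256/11 (Q = -26*(-1) - 30*1/11 = 26 - 30/11 = 256/11 ≈ 23.273)
A(m, I) = -1 + m (A(m, I) = 5 + (m - 6)*1 = 5 + (-6 + m)*1 = 5 + (-6 + m) = -1 + m)
(T(Q) - 4180) + A(-68, 169) = ((256/11)² - 4180) + (-1 - 68) = (65536/121 - 4180) - 69 = -440244/121 - 69 = -448593/121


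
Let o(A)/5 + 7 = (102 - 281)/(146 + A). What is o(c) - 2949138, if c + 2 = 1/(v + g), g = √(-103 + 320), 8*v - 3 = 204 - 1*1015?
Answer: -610477552511226/206999137 - 895*√217/206999137 ≈ -2.9492e+6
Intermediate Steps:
v = -101 (v = 3/8 + (204 - 1*1015)/8 = 3/8 + (204 - 1015)/8 = 3/8 + (⅛)*(-811) = 3/8 - 811/8 = -101)
g = √217 ≈ 14.731
c = -2 + 1/(-101 + √217) ≈ -2.0116
o(A) = -35 - 895/(146 + A) (o(A) = -35 + 5*((102 - 281)/(146 + A)) = -35 + 5*(-179/(146 + A)) = -35 - 895/(146 + A))
o(c) - 2949138 = 5*(-1201 - 7*(-20069/9984 - √217/9984))/(146 + (-20069/9984 - √217/9984)) - 2949138 = 5*(-1201 + (140483/9984 + 7*√217/9984))/(1437595/9984 - √217/9984) - 2949138 = 5*(-11850301/9984 + 7*√217/9984)/(1437595/9984 - √217/9984) - 2949138 = -2949138 + 5*(-11850301/9984 + 7*√217/9984)/(1437595/9984 - √217/9984)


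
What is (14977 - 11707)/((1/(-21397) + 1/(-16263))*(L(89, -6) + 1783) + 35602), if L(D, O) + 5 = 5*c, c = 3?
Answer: 568946336985/6194347733021 ≈ 0.091849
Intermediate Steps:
L(D, O) = 10 (L(D, O) = -5 + 5*3 = -5 + 15 = 10)
(14977 - 11707)/((1/(-21397) + 1/(-16263))*(L(89, -6) + 1783) + 35602) = (14977 - 11707)/((1/(-21397) + 1/(-16263))*(10 + 1783) + 35602) = 3270/((-1/21397 - 1/16263)*1793 + 35602) = 3270/(-37660/347979411*1793 + 35602) = 3270/(-67524380/347979411 + 35602) = 3270/(12388695466042/347979411) = 3270*(347979411/12388695466042) = 568946336985/6194347733021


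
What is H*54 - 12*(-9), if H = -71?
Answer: -3726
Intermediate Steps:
H*54 - 12*(-9) = -71*54 - 12*(-9) = -3834 + 108 = -3726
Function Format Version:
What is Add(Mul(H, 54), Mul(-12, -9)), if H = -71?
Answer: -3726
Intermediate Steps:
Add(Mul(H, 54), Mul(-12, -9)) = Add(Mul(-71, 54), Mul(-12, -9)) = Add(-3834, 108) = -3726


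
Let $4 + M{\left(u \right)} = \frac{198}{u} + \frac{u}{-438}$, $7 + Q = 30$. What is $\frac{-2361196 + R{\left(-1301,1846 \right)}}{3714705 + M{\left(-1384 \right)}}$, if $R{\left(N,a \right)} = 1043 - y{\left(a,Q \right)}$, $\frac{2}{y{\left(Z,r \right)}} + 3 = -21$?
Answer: $- \frac{9666931195}{15215026063} \approx -0.63535$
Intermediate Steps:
$Q = 23$ ($Q = -7 + 30 = 23$)
$y{\left(Z,r \right)} = - \frac{1}{12}$ ($y{\left(Z,r \right)} = \frac{2}{-3 - 21} = \frac{2}{-24} = 2 \left(- \frac{1}{24}\right) = - \frac{1}{12}$)
$M{\left(u \right)} = -4 + \frac{198}{u} - \frac{u}{438}$ ($M{\left(u \right)} = -4 + \left(\frac{198}{u} + \frac{u}{-438}\right) = -4 + \left(\frac{198}{u} + u \left(- \frac{1}{438}\right)\right) = -4 - \left(- \frac{198}{u} + \frac{u}{438}\right) = -4 + \frac{198}{u} - \frac{u}{438}$)
$R{\left(N,a \right)} = \frac{12517}{12}$ ($R{\left(N,a \right)} = 1043 - - \frac{1}{12} = 1043 + \frac{1}{12} = \frac{12517}{12}$)
$\frac{-2361196 + R{\left(-1301,1846 \right)}}{3714705 + M{\left(-1384 \right)}} = \frac{-2361196 + \frac{12517}{12}}{3714705 - \left(\frac{184}{219} + \frac{99}{692}\right)} = - \frac{28321835}{12 \left(3714705 + \left(-4 + 198 \left(- \frac{1}{1384}\right) + \frac{692}{219}\right)\right)} = - \frac{28321835}{12 \left(3714705 - \frac{149009}{151548}\right)} = - \frac{28321835}{12 \cdot \frac{562955964331}{151548}} = \left(- \frac{28321835}{12}\right) \frac{151548}{562955964331} = - \frac{9666931195}{15215026063}$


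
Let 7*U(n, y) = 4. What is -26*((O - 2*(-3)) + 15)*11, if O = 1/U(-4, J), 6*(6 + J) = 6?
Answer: -13013/2 ≈ -6506.5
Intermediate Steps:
J = -5 (J = -6 + (⅙)*6 = -6 + 1 = -5)
U(n, y) = 4/7 (U(n, y) = (⅐)*4 = 4/7)
O = 7/4 (O = 1/(4/7) = 7/4 ≈ 1.7500)
-26*((O - 2*(-3)) + 15)*11 = -26*((7/4 - 2*(-3)) + 15)*11 = -26*((7/4 + 6) + 15)*11 = -26*(31/4 + 15)*11 = -26*91/4*11 = -1183/2*11 = -13013/2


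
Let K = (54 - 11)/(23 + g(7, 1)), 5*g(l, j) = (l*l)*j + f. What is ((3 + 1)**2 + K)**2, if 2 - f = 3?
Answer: 7969329/26569 ≈ 299.95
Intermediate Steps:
f = -1 (f = 2 - 1*3 = 2 - 3 = -1)
g(l, j) = -1/5 + j*l**2/5 (g(l, j) = ((l*l)*j - 1)/5 = (l**2*j - 1)/5 = (j*l**2 - 1)/5 = (-1 + j*l**2)/5 = -1/5 + j*l**2/5)
K = 215/163 (K = (54 - 11)/(23 + (-1/5 + (1/5)*1*7**2)) = 43/(23 + (-1/5 + (1/5)*1*49)) = 43/(23 + (-1/5 + 49/5)) = 43/(23 + 48/5) = 43/(163/5) = 43*(5/163) = 215/163 ≈ 1.3190)
((3 + 1)**2 + K)**2 = ((3 + 1)**2 + 215/163)**2 = (4**2 + 215/163)**2 = (16 + 215/163)**2 = (2823/163)**2 = 7969329/26569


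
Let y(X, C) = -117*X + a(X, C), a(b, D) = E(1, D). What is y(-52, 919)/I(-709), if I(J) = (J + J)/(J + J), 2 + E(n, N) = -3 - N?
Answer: 5160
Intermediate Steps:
E(n, N) = -5 - N (E(n, N) = -2 + (-3 - N) = -5 - N)
a(b, D) = -5 - D
I(J) = 1 (I(J) = (2*J)/((2*J)) = (2*J)*(1/(2*J)) = 1)
y(X, C) = -5 - C - 117*X (y(X, C) = -117*X + (-5 - C) = -5 - C - 117*X)
y(-52, 919)/I(-709) = (-5 - 1*919 - 117*(-52))/1 = (-5 - 919 + 6084)*1 = 5160*1 = 5160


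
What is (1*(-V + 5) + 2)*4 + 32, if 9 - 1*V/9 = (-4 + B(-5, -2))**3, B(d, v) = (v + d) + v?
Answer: -79356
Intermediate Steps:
B(d, v) = d + 2*v (B(d, v) = (d + v) + v = d + 2*v)
V = 19854 (V = 81 - 9*(-4 + (-5 + 2*(-2)))**3 = 81 - 9*(-4 + (-5 - 4))**3 = 81 - 9*(-4 - 9)**3 = 81 - 9*(-13)**3 = 81 - 9*(-2197) = 81 + 19773 = 19854)
(1*(-V + 5) + 2)*4 + 32 = (1*(-1*19854 + 5) + 2)*4 + 32 = (1*(-19854 + 5) + 2)*4 + 32 = (1*(-19849) + 2)*4 + 32 = (-19849 + 2)*4 + 32 = -19847*4 + 32 = -79388 + 32 = -79356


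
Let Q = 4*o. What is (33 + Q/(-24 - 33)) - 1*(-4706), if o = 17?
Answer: 270055/57 ≈ 4737.8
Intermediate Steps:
Q = 68 (Q = 4*17 = 68)
(33 + Q/(-24 - 33)) - 1*(-4706) = (33 + 68/(-24 - 33)) - 1*(-4706) = (33 + 68/(-57)) + 4706 = (33 - 1/57*68) + 4706 = (33 - 68/57) + 4706 = 1813/57 + 4706 = 270055/57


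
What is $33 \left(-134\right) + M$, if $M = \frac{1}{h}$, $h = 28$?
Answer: $- \frac{123815}{28} \approx -4422.0$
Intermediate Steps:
$M = \frac{1}{28} \approx 0.035714$
$33 \left(-134\right) + M = 33 \left(-134\right) + \frac{1}{28} = -4422 + \frac{1}{28} = - \frac{123815}{28}$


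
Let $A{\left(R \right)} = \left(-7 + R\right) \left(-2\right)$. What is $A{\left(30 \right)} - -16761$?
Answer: $16715$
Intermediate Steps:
$A{\left(R \right)} = 14 - 2 R$
$A{\left(30 \right)} - -16761 = \left(14 - 60\right) - -16761 = \left(14 - 60\right) + 16761 = -46 + 16761 = 16715$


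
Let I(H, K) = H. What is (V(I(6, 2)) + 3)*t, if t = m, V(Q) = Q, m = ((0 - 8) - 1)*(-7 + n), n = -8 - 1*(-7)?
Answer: 648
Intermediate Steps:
n = -1 (n = -8 + 7 = -1)
m = 72 (m = ((0 - 8) - 1)*(-7 - 1) = (-8 - 1)*(-8) = -9*(-8) = 72)
t = 72
(V(I(6, 2)) + 3)*t = (6 + 3)*72 = 9*72 = 648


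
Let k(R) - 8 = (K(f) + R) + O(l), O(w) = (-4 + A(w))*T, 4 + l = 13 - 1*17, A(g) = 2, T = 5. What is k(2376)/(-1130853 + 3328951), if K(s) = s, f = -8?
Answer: 169/157007 ≈ 0.0010764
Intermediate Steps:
l = -8 (l = -4 + (13 - 1*17) = -4 + (13 - 17) = -4 - 4 = -8)
O(w) = -10 (O(w) = (-4 + 2)*5 = -2*5 = -10)
k(R) = -10 + R (k(R) = 8 + ((-8 + R) - 10) = 8 + (-18 + R) = -10 + R)
k(2376)/(-1130853 + 3328951) = (-10 + 2376)/(-1130853 + 3328951) = 2366/2198098 = 2366*(1/2198098) = 169/157007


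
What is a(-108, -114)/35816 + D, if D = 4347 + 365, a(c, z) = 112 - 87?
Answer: 168765017/35816 ≈ 4712.0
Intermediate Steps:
a(c, z) = 25
D = 4712
a(-108, -114)/35816 + D = 25/35816 + 4712 = 168765017/35816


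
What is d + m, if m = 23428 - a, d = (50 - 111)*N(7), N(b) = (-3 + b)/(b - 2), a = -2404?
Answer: 128916/5 ≈ 25783.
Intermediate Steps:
N(b) = (-3 + b)/(-2 + b)
d = -244/5 (d = (50 - 111)*((-3 + 7)/(-2 + 7)) = -61*4/5 = -244/5 ≈ -48.800)
m = 25832 (m = 23428 - 1*(-2404) = 23428 + 2404 = 25832)
d + m = -244/5 + 25832 = 128916/5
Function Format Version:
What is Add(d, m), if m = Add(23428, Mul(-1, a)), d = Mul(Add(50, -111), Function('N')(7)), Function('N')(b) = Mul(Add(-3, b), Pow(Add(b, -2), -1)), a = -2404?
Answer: Rational(128916, 5) ≈ 25783.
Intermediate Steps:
Function('N')(b) = Mul(Pow(Add(-2, b), -1), Add(-3, b)) (Function('N')(b) = Mul(Add(-3, b), Pow(Add(-2, b), -1)) = Mul(Pow(Add(-2, b), -1), Add(-3, b)))
d = Rational(-244, 5) (d = Mul(Add(50, -111), Mul(Pow(Add(-2, 7), -1), Add(-3, 7))) = Mul(-61, Mul(Pow(5, -1), 4)) = Mul(-61, Mul(Rational(1, 5), 4)) = Mul(-61, Rational(4, 5)) = Rational(-244, 5) ≈ -48.800)
m = 25832 (m = Add(23428, Mul(-1, -2404)) = Add(23428, 2404) = 25832)
Add(d, m) = Add(Rational(-244, 5), 25832) = Rational(128916, 5)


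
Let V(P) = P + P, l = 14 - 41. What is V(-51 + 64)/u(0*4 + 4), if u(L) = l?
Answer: -26/27 ≈ -0.96296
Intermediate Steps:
l = -27
V(P) = 2*P
u(L) = -27
V(-51 + 64)/u(0*4 + 4) = (2*(-51 + 64))/(-27) = (2*13)*(-1/27) = 26*(-1/27) = -26/27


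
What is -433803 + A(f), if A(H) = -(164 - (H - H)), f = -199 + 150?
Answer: -433967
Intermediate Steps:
f = -49
A(H) = -164 (A(H) = -(164 - 1*0) = -(164 + 0) = -1*164 = -164)
-433803 + A(f) = -433803 - 164 = -433967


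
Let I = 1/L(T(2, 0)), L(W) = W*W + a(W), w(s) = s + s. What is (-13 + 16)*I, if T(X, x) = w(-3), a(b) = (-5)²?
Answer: 3/61 ≈ 0.049180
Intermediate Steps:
a(b) = 25
w(s) = 2*s
T(X, x) = -6 (T(X, x) = 2*(-3) = -6)
L(W) = 25 + W² (L(W) = W*W + 25 = W² + 25 = 25 + W²)
I = 1/61 (I = 1/(25 + (-6)²) = 1/(25 + 36) = 1/61 ≈ 0.016393)
(-13 + 16)*I = (-13 + 16)*(1/61) = 3*(1/61) = 3/61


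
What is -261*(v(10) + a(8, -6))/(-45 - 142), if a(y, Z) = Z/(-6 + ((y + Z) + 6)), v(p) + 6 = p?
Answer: 261/187 ≈ 1.3957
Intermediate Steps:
v(p) = -6 + p
a(y, Z) = Z/(Z + y) (a(y, Z) = Z/(-6 + ((Z + y) + 6)) = Z/(-6 + (6 + Z + y)) = Z/(Z + y))
-261*(v(10) + a(8, -6))/(-45 - 142) = -261*((-6 + 10) - 6/(-6 + 8))/(-45 - 142) = -261*(4 - 6/2)/(-187) = -261*(4 - 6*½)*(-1)/187 = -261*(4 - 3)*(-1)/187 = -261*(-1)/187 = -261*(-1/187) = 261/187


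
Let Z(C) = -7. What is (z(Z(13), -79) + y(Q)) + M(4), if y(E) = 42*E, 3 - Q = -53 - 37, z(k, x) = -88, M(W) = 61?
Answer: 3879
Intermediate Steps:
Q = 93 (Q = 3 - (-53 - 37) = 3 - 1*(-90) = 3 + 90 = 93)
(z(Z(13), -79) + y(Q)) + M(4) = (-88 + 42*93) + 61 = (-88 + 3906) + 61 = 3818 + 61 = 3879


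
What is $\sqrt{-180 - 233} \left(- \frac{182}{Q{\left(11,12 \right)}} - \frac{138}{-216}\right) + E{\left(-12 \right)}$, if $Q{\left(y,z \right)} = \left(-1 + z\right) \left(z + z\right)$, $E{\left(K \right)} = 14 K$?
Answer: $-168 - \frac{5 i \sqrt{413}}{99} \approx -168.0 - 1.0264 i$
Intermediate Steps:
$Q{\left(y,z \right)} = 2 z \left(-1 + z\right)$ ($Q{\left(y,z \right)} = \left(-1 + z\right) 2 z = 2 z \left(-1 + z\right)$)
$\sqrt{-180 - 233} \left(- \frac{182}{Q{\left(11,12 \right)}} - \frac{138}{-216}\right) + E{\left(-12 \right)} = \sqrt{-180 - 233} \left(- \frac{182}{2 \cdot 12 \left(-1 + 12\right)} - \frac{138}{-216}\right) + 14 \left(-12\right) = \sqrt{-413} \left(- \frac{182}{2 \cdot 12 \cdot 11} - - \frac{23}{36}\right) - 168 = i \sqrt{413} \left(- \frac{182}{264} + \frac{23}{36}\right) - 168 = i \sqrt{413} \left(\left(-182\right) \frac{1}{264} + \frac{23}{36}\right) - 168 = i \sqrt{413} \left(- \frac{91}{132} + \frac{23}{36}\right) - 168 = i \sqrt{413} \left(- \frac{5}{99}\right) - 168 = - \frac{5 i \sqrt{413}}{99} - 168 = -168 - \frac{5 i \sqrt{413}}{99}$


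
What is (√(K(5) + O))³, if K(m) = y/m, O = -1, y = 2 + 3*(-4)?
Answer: -3*I*√3 ≈ -5.1962*I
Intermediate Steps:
y = -10 (y = 2 - 12 = -10)
K(m) = -10/m
(√(K(5) + O))³ = (√(-10/5 - 1))³ = (√(-10*⅕ - 1))³ = (√(-2 - 1))³ = (√(-3))³ = (I*√3)³ = -3*I*√3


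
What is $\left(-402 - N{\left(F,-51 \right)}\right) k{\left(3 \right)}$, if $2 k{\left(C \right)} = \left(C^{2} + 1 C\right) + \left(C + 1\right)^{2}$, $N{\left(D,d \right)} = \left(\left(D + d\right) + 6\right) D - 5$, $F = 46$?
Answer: $-6202$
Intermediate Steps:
$N{\left(D,d \right)} = -5 + D \left(6 + D + d\right)$ ($N{\left(D,d \right)} = \left(6 + D + d\right) D - 5 = D \left(6 + D + d\right) - 5 = -5 + D \left(6 + D + d\right)$)
$k{\left(C \right)} = \frac{C}{2} + \frac{C^{2}}{2} + \frac{\left(1 + C\right)^{2}}{2}$ ($k{\left(C \right)} = \frac{\left(C^{2} + 1 C\right) + \left(C + 1\right)^{2}}{2} = \frac{\left(C^{2} + C\right) + \left(1 + C\right)^{2}}{2} = \frac{\left(C + C^{2}\right) + \left(1 + C\right)^{2}}{2} = \frac{C + C^{2} + \left(1 + C\right)^{2}}{2} = \frac{C}{2} + \frac{C^{2}}{2} + \frac{\left(1 + C\right)^{2}}{2}$)
$\left(-402 - N{\left(F,-51 \right)}\right) k{\left(3 \right)} = \left(-402 - \left(-5 + 46^{2} + 6 \cdot 46 + 46 \left(-51\right)\right)\right) \left(\frac{1}{2} \cdot 3 + \frac{3^{2}}{2} + \frac{\left(1 + 3\right)^{2}}{2}\right) = \left(-402 - \left(-5 + 2116 + 276 - 2346\right)\right) \left(\frac{3}{2} + \frac{1}{2} \cdot 9 + \frac{4^{2}}{2}\right) = \left(-402 - 41\right) \left(\frac{3}{2} + \frac{9}{2} + \frac{1}{2} \cdot 16\right) = \left(-402 - 41\right) \left(\frac{3}{2} + \frac{9}{2} + 8\right) = \left(-443\right) 14 = -6202$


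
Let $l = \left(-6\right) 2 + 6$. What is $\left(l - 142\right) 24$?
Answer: $-3552$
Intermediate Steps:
$l = -6$ ($l = -12 + 6 = -6$)
$\left(l - 142\right) 24 = \left(-6 - 142\right) 24 = \left(-148\right) 24 = -3552$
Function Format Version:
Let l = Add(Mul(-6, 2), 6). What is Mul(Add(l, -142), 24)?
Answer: -3552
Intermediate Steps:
l = -6 (l = Add(-12, 6) = -6)
Mul(Add(l, -142), 24) = Mul(Add(-6, -142), 24) = Mul(-148, 24) = -3552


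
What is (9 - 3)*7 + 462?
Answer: 504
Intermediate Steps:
(9 - 3)*7 + 462 = 6*7 + 462 = 42 + 462 = 504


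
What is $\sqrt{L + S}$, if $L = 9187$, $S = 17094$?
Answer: $\sqrt{26281} \approx 162.11$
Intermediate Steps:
$\sqrt{L + S} = \sqrt{9187 + 17094} = \sqrt{26281}$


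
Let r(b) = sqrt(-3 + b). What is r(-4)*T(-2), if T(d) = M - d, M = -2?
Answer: 0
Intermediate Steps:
T(d) = -2 - d
r(-4)*T(-2) = sqrt(-3 - 4)*(-2 - 1*(-2)) = sqrt(-7)*(-2 + 2) = (I*sqrt(7))*0 = 0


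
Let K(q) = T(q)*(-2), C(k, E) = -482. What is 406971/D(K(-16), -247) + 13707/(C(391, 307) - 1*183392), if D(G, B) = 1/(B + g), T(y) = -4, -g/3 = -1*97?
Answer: 3292580955069/183874 ≈ 1.7907e+7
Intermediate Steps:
g = 291 (g = -(-3)*97 = -3*(-97) = 291)
K(q) = 8 (K(q) = -4*(-2) = 8)
D(G, B) = 1/(291 + B) (D(G, B) = 1/(B + 291) = 1/(291 + B))
406971/D(K(-16), -247) + 13707/(C(391, 307) - 1*183392) = 406971/(1/(291 - 247)) + 13707/(-482 - 1*183392) = 406971/(1/44) + 13707/(-482 - 183392) = 406971/(1/44) + 13707/(-183874) = 406971*44 + 13707*(-1/183874) = 17906724 - 13707/183874 = 3292580955069/183874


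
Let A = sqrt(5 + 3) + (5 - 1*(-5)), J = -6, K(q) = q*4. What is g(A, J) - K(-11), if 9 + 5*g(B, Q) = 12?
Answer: 223/5 ≈ 44.600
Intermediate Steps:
K(q) = 4*q
A = 10 + 2*sqrt(2) (A = sqrt(8) + (5 + 5) = 2*sqrt(2) + 10 = 10 + 2*sqrt(2) ≈ 12.828)
g(B, Q) = 3/5 (g(B, Q) = -9/5 + (1/5)*12 = -9/5 + 12/5 = 3/5)
g(A, J) - K(-11) = 3/5 - 4*(-11) = 3/5 - 1*(-44) = 3/5 + 44 = 223/5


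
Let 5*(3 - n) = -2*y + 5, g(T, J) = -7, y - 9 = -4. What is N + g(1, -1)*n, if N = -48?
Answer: -76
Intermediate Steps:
y = 5 (y = 9 - 4 = 5)
n = 4 (n = 3 - (-2*5 + 5)/5 = 3 - (-10 + 5)/5 = 3 - ⅕*(-5) = 3 + 1 = 4)
N + g(1, -1)*n = -48 - 7*4 = -48 - 28 = -76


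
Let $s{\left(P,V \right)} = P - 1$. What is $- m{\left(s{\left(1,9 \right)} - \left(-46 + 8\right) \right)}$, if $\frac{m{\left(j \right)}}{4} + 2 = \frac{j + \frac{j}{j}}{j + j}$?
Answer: $\frac{113}{19} \approx 5.9474$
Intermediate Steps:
$s{\left(P,V \right)} = -1 + P$
$m{\left(j \right)} = -8 + \frac{2 \left(1 + j\right)}{j}$ ($m{\left(j \right)} = -8 + 4 \frac{j + \frac{j}{j}}{j + j} = -8 + 4 \frac{j + 1}{2 j} = -8 + 4 \left(1 + j\right) \frac{1}{2 j} = -8 + 4 \frac{1 + j}{2 j} = -8 + \frac{2 \left(1 + j\right)}{j}$)
$- m{\left(s{\left(1,9 \right)} - \left(-46 + 8\right) \right)} = - (-6 + \frac{2}{\left(-1 + 1\right) - \left(-46 + 8\right)}) = - (-6 + \frac{2}{0 - -38}) = - (-6 + \frac{2}{0 + 38}) = - (-6 + \frac{2}{38}) = - (-6 + 2 \cdot \frac{1}{38}) = - (-6 + \frac{1}{19}) = \left(-1\right) \left(- \frac{113}{19}\right) = \frac{113}{19}$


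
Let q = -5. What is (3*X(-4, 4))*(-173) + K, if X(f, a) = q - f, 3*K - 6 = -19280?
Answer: -17717/3 ≈ -5905.7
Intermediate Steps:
K = -19274/3 (K = 2 + (⅓)*(-19280) = 2 - 19280/3 = -19274/3 ≈ -6424.7)
X(f, a) = -5 - f
(3*X(-4, 4))*(-173) + K = (3*(-5 - 1*(-4)))*(-173) - 19274/3 = (3*(-5 + 4))*(-173) - 19274/3 = (3*(-1))*(-173) - 19274/3 = -3*(-173) - 19274/3 = 519 - 19274/3 = -17717/3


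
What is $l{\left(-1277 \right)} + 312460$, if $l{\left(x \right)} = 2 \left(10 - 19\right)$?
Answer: $312442$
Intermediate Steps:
$l{\left(x \right)} = -18$ ($l{\left(x \right)} = 2 \left(-9\right) = -18$)
$l{\left(-1277 \right)} + 312460 = -18 + 312460 = 312442$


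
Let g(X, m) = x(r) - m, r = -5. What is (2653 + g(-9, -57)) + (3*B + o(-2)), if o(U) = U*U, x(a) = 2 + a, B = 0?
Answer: 2711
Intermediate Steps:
o(U) = U**2
g(X, m) = -3 - m (g(X, m) = (2 - 5) - m = -3 - m)
(2653 + g(-9, -57)) + (3*B + o(-2)) = (2653 + (-3 - 1*(-57))) + (3*0 + (-2)**2) = (2653 + (-3 + 57)) + (0 + 4) = (2653 + 54) + 4 = 2707 + 4 = 2711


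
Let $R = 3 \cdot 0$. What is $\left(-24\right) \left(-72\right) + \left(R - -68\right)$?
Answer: $1796$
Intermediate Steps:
$R = 0$
$\left(-24\right) \left(-72\right) + \left(R - -68\right) = \left(-24\right) \left(-72\right) + \left(0 - -68\right) = 1728 + \left(0 + 68\right) = 1728 + 68 = 1796$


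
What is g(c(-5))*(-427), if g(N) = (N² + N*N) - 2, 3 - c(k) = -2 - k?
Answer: 854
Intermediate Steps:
c(k) = 5 + k (c(k) = 3 - (-2 - k) = 3 + (2 + k) = 5 + k)
g(N) = -2 + 2*N² (g(N) = (N² + N²) - 2 = 2*N² - 2 = -2 + 2*N²)
g(c(-5))*(-427) = (-2 + 2*(5 - 5)²)*(-427) = (-2 + 2*0²)*(-427) = (-2 + 2*0)*(-427) = (-2 + 0)*(-427) = -2*(-427) = 854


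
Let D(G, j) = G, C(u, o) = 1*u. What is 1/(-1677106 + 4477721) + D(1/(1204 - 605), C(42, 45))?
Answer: 2801214/1677568385 ≈ 0.0016698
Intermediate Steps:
C(u, o) = u
1/(-1677106 + 4477721) + D(1/(1204 - 605), C(42, 45)) = 1/(-1677106 + 4477721) + 1/(1204 - 605) = 1/2800615 + 1/599 = 2801214/1677568385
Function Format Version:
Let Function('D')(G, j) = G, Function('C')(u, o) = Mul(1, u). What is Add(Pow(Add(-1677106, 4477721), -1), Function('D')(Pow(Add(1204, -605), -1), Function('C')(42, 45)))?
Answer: Rational(2801214, 1677568385) ≈ 0.0016698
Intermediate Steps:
Function('C')(u, o) = u
Add(Pow(Add(-1677106, 4477721), -1), Function('D')(Pow(Add(1204, -605), -1), Function('C')(42, 45))) = Add(Pow(Add(-1677106, 4477721), -1), Pow(Add(1204, -605), -1)) = Add(Pow(2800615, -1), Pow(599, -1)) = Add(Rational(1, 2800615), Rational(1, 599)) = Rational(2801214, 1677568385)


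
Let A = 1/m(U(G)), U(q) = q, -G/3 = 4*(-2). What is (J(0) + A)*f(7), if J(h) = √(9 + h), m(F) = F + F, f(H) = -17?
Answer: -2465/48 ≈ -51.354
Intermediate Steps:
G = 24 (G = -12*(-2) = -3*(-8) = 24)
m(F) = 2*F
A = 1/48 (A = 1/(2*24) = 1/48 ≈ 0.020833)
(J(0) + A)*f(7) = (√(9 + 0) + 1/48)*(-17) = (√9 + 1/48)*(-17) = (3 + 1/48)*(-17) = (145/48)*(-17) = -2465/48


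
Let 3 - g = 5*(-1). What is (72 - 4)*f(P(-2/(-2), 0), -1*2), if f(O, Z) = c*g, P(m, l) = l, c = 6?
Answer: 3264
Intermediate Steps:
g = 8 (g = 3 - 5*(-1) = 3 - 1*(-5) = 3 + 5 = 8)
f(O, Z) = 48 (f(O, Z) = 6*8 = 48)
(72 - 4)*f(P(-2/(-2), 0), -1*2) = (72 - 4)*48 = 68*48 = 3264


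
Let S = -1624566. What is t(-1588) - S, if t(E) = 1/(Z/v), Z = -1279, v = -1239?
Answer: 2077821153/1279 ≈ 1.6246e+6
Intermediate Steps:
t(E) = 1239/1279 (t(E) = 1/(-1279/(-1239)) = 1/(-1279*(-1/1239)) = 1/(1279/1239) = 1239/1279)
t(-1588) - S = 1239/1279 - 1*(-1624566) = 1239/1279 + 1624566 = 2077821153/1279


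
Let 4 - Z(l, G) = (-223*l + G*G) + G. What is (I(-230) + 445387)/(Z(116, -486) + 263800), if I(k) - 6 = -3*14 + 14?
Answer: 445365/53962 ≈ 8.2533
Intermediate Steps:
Z(l, G) = 4 - G - G² + 223*l (Z(l, G) = 4 - ((-223*l + G*G) + G) = 4 - ((-223*l + G²) + G) = 4 - ((G² - 223*l) + G) = 4 - (G + G² - 223*l) = 4 + (-G - G² + 223*l) = 4 - G - G² + 223*l)
I(k) = -22 (I(k) = 6 + (-3*14 + 14) = 6 + (-42 + 14) = 6 - 28 = -22)
(I(-230) + 445387)/(Z(116, -486) + 263800) = (-22 + 445387)/((4 - 1*(-486) - 1*(-486)² + 223*116) + 263800) = 445365/((4 + 486 - 1*236196 + 25868) + 263800) = 445365/((4 + 486 - 236196 + 25868) + 263800) = 445365/(-209838 + 263800) = 445365/53962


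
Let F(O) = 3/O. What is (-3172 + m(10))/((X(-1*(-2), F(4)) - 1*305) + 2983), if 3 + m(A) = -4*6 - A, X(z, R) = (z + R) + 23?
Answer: -12836/10815 ≈ -1.1869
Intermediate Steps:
X(z, R) = 23 + R + z (X(z, R) = (R + z) + 23 = 23 + R + z)
m(A) = -27 - A (m(A) = -3 + (-4*6 - A) = -3 + (-24 - A) = -27 - A)
(-3172 + m(10))/((X(-1*(-2), F(4)) - 1*305) + 2983) = (-3172 + (-27 - 1*10))/(((23 + 3/4 - 1*(-2)) - 1*305) + 2983) = (-3172 + (-27 - 10))/(((23 + 3*(¼) + 2) - 305) + 2983) = (-3172 - 37)/(((23 + ¾ + 2) - 305) + 2983) = -3209/((103/4 - 305) + 2983) = -3209/(-1117/4 + 2983) = -3209/10815/4 = -3209*4/10815 = -12836/10815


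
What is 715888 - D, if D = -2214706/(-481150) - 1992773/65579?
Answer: 11294734039754488/15776667925 ≈ 7.1591e+5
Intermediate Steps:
D = -406792262088/15776667925 (D = -2214706*(-1/481150) - 1992773*1/65579 = 1107353/240575 - 1992773/65579 = -406792262088/15776667925 ≈ -25.784)
715888 - D = 715888 - 1*(-406792262088/15776667925) = 715888 + 406792262088/15776667925 = 11294734039754488/15776667925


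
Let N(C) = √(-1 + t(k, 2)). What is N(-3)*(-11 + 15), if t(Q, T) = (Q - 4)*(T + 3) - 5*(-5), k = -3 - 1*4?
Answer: 4*I*√31 ≈ 22.271*I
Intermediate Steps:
k = -7 (k = -3 - 4 = -7)
t(Q, T) = 25 + (-4 + Q)*(3 + T) (t(Q, T) = (-4 + Q)*(3 + T) + 25 = 25 + (-4 + Q)*(3 + T))
N(C) = I*√31 (N(C) = √(-1 + (13 - 4*2 + 3*(-7) - 7*2)) = √(-1 + (13 - 8 - 21 - 14)) = √(-1 - 30) = √(-31) = I*√31)
N(-3)*(-11 + 15) = (I*√31)*(-11 + 15) = (I*√31)*4 = 4*I*√31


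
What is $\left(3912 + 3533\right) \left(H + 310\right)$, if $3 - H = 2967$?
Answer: $-19759030$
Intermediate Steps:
$H = -2964$ ($H = 3 - 2967 = -2964$)
$\left(3912 + 3533\right) \left(H + 310\right) = \left(3912 + 3533\right) \left(-2964 + 310\right) = 7445 \left(-2654\right) = -19759030$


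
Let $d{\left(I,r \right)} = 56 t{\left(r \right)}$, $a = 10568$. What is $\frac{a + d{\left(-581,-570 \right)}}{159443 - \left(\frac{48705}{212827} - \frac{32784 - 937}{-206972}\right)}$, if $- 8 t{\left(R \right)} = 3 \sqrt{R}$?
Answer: $\frac{465512260991392}{7023324495544163} - \frac{925033826724 i \sqrt{570}}{7023324495544163} \approx 0.066281 - 0.0031445 i$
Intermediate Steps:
$t{\left(R \right)} = - \frac{3 \sqrt{R}}{8}$
$d{\left(I,r \right)} = - 21 \sqrt{r}$ ($d{\left(I,r \right)} = 56 \left(- \frac{3 \sqrt{r}}{8}\right) = - 21 \sqrt{r}$)
$\frac{a + d{\left(-581,-570 \right)}}{159443 - \left(\frac{48705}{212827} - \frac{32784 - 937}{-206972}\right)} = \frac{10568 - 21 \sqrt{-570}}{159443 - \left(\frac{48705}{212827} - \frac{32784 - 937}{-206972}\right)} = \frac{10568 - 21 i \sqrt{570}}{159443 + \left(\left(-48705\right) \frac{1}{212827} + 31847 \left(- \frac{1}{206972}\right)\right)} = \frac{10568 - 21 i \sqrt{570}}{159443 - \frac{16858472729}{44049229844}} = \frac{10568 - 21 i \sqrt{570}}{\frac{7023324495544163}{44049229844}} = \left(10568 - 21 i \sqrt{570}\right) \frac{44049229844}{7023324495544163} = \frac{465512260991392}{7023324495544163} - \frac{925033826724 i \sqrt{570}}{7023324495544163}$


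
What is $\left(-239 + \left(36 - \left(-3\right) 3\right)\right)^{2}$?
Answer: $37636$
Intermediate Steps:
$\left(-239 + \left(36 - \left(-3\right) 3\right)\right)^{2} = \left(-239 + \left(36 - -9\right)\right)^{2} = \left(-239 + \left(36 + 9\right)\right)^{2} = \left(-239 + 45\right)^{2} = \left(-194\right)^{2} = 37636$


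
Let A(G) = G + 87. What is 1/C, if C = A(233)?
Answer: 1/320 ≈ 0.0031250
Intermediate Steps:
A(G) = 87 + G
C = 320 (C = 87 + 233 = 320)
1/C = 1/320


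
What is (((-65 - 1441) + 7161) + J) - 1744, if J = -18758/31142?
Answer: 60888802/15571 ≈ 3910.4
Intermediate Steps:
J = -9379/15571 (J = -18758*1/31142 = -9379/15571 ≈ -0.60234)
(((-65 - 1441) + 7161) + J) - 1744 = (((-65 - 1441) + 7161) - 9379/15571) - 1744 = ((-1506 + 7161) - 9379/15571) - 1744 = (5655 - 9379/15571) - 1744 = 88044626/15571 - 1744 = 60888802/15571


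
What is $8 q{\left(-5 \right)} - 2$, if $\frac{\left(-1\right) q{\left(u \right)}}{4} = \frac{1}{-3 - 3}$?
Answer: $\frac{10}{3} \approx 3.3333$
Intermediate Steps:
$q{\left(u \right)} = \frac{2}{3}$ ($q{\left(u \right)} = - \frac{4}{-3 - 3} = - \frac{4}{-6} = \left(-4\right) \left(- \frac{1}{6}\right) = \frac{2}{3}$)
$8 q{\left(-5 \right)} - 2 = 8 \cdot \frac{2}{3} - 2 = \frac{16}{3} - 2 = \frac{10}{3}$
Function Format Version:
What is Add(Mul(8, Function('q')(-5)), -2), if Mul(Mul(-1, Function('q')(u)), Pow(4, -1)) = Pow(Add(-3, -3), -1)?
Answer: Rational(10, 3) ≈ 3.3333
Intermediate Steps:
Function('q')(u) = Rational(2, 3) (Function('q')(u) = Mul(-4, Pow(Add(-3, -3), -1)) = Mul(-4, Pow(-6, -1)) = Mul(-4, Rational(-1, 6)) = Rational(2, 3))
Add(Mul(8, Function('q')(-5)), -2) = Add(Mul(8, Rational(2, 3)), -2) = Add(Rational(16, 3), -2) = Rational(10, 3)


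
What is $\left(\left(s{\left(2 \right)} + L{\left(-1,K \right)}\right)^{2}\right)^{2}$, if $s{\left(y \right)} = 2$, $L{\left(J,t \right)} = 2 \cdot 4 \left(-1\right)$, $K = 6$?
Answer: $1296$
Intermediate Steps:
$L{\left(J,t \right)} = -8$ ($L{\left(J,t \right)} = 8 \left(-1\right) = -8$)
$\left(\left(s{\left(2 \right)} + L{\left(-1,K \right)}\right)^{2}\right)^{2} = \left(\left(2 - 8\right)^{2}\right)^{2} = \left(\left(-6\right)^{2}\right)^{2} = 36^{2} = 1296$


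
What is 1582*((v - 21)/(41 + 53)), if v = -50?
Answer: -56161/47 ≈ -1194.9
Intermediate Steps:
1582*((v - 21)/(41 + 53)) = 1582*((-50 - 21)/(41 + 53)) = 1582*(-71/94) = -56161/47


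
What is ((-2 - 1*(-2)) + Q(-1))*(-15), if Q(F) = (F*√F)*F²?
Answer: 15*I ≈ 15.0*I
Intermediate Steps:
Q(F) = F^(7/2) (Q(F) = F^(3/2)*F² = F^(7/2))
((-2 - 1*(-2)) + Q(-1))*(-15) = ((-2 - 1*(-2)) + (-1)^(7/2))*(-15) = ((-2 + 2) - I)*(-15) = (0 - I)*(-15) = -I*(-15) = 15*I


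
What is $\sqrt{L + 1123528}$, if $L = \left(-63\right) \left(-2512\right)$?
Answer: $2 \sqrt{320446} \approx 1132.2$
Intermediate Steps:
$L = 158256$
$\sqrt{L + 1123528} = \sqrt{158256 + 1123528} = \sqrt{1281784} = 2 \sqrt{320446}$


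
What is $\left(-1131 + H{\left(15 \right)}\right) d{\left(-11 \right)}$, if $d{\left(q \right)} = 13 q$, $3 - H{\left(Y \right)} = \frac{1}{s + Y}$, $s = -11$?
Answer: $\frac{645359}{4} \approx 1.6134 \cdot 10^{5}$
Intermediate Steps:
$H{\left(Y \right)} = 3 - \frac{1}{-11 + Y}$
$\left(-1131 + H{\left(15 \right)}\right) d{\left(-11 \right)} = \left(-1131 + \frac{-34 + 3 \cdot 15}{-11 + 15}\right) 13 \left(-11\right) = \left(-1131 + \frac{-34 + 45}{4}\right) \left(-143\right) = \left(-1131 + \frac{1}{4} \cdot 11\right) \left(-143\right) = \left(-1131 + \frac{11}{4}\right) \left(-143\right) = \left(- \frac{4513}{4}\right) \left(-143\right) = \frac{645359}{4}$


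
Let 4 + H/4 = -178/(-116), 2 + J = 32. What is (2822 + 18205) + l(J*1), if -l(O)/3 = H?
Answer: 610641/29 ≈ 21057.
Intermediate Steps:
J = 30 (J = -2 + 32 = 30)
H = -286/29 (H = -16 + 4*(-178/(-116)) = -16 + 4*(-178*(-1/116)) = -16 + 4*(89/58) = -16 + 178/29 = -286/29 ≈ -9.8621)
l(O) = 858/29 (l(O) = -3*(-286/29) = 858/29)
(2822 + 18205) + l(J*1) = (2822 + 18205) + 858/29 = 21027 + 858/29 = 610641/29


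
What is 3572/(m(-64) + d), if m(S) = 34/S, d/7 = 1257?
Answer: 114304/281551 ≈ 0.40598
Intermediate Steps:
d = 8799 (d = 7*1257 = 8799)
3572/(m(-64) + d) = 3572/(34/(-64) + 8799) = 3572/(34*(-1/64) + 8799) = 3572/(-17/32 + 8799) = 3572/(281551/32) = 3572*(32/281551) = 114304/281551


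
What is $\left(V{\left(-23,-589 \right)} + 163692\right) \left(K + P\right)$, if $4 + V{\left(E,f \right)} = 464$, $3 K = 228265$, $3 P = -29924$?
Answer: $\frac{32558071832}{3} \approx 1.0853 \cdot 10^{10}$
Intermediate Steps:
$P = - \frac{29924}{3}$ ($P = \frac{1}{3} \left(-29924\right) = - \frac{29924}{3} \approx -9974.7$)
$K = \frac{228265}{3}$ ($K = \frac{1}{3} \cdot 228265 = \frac{228265}{3} \approx 76088.0$)
$V{\left(E,f \right)} = 460$ ($V{\left(E,f \right)} = -4 + 464 = 460$)
$\left(V{\left(-23,-589 \right)} + 163692\right) \left(K + P\right) = \left(460 + 163692\right) \left(\frac{228265}{3} - \frac{29924}{3}\right) = 164152 \cdot \frac{198341}{3} = \frac{32558071832}{3}$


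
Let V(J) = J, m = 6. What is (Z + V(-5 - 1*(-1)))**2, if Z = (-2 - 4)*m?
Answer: 1600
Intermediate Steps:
Z = -36 (Z = (-2 - 4)*6 = -6*6 = -36)
(Z + V(-5 - 1*(-1)))**2 = (-36 + (-5 - 1*(-1)))**2 = (-36 + (-5 + 1))**2 = (-36 - 4)**2 = (-40)**2 = 1600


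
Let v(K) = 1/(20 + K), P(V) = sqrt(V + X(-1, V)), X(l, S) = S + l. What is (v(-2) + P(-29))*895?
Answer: 895/18 + 895*I*sqrt(59) ≈ 49.722 + 6874.6*I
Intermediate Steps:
P(V) = sqrt(-1 + 2*V) (P(V) = sqrt(V + (V - 1)) = sqrt(V + (-1 + V)) = sqrt(-1 + 2*V))
(v(-2) + P(-29))*895 = (1/(20 - 2) + sqrt(-1 + 2*(-29)))*895 = (1/18 + sqrt(-1 - 58))*895 = (1/18 + sqrt(-59))*895 = (1/18 + I*sqrt(59))*895 = 895/18 + 895*I*sqrt(59)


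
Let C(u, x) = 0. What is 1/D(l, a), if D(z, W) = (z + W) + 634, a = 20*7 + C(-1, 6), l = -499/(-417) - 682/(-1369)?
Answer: 570873/442823227 ≈ 0.0012892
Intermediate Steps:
l = 967525/570873 (l = -499*(-1/417) - 682*(-1/1369) = 499/417 + 682/1369 = 967525/570873 ≈ 1.6948)
a = 140 (a = 20*7 + 0 = 140 + 0 = 140)
D(z, W) = 634 + W + z (D(z, W) = (W + z) + 634 = 634 + W + z)
1/D(l, a) = 1/(634 + 140 + 967525/570873) = 1/(442823227/570873) = 570873/442823227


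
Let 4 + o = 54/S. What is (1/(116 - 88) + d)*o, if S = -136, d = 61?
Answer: -510991/1904 ≈ -268.38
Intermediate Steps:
o = -299/68 (o = -4 + 54/(-136) = -4 + 54*(-1/136) = -4 - 27/68 = -299/68 ≈ -4.3971)
(1/(116 - 88) + d)*o = (1/(116 - 88) + 61)*(-299/68) = (1/28 + 61)*(-299/68) = (1709/28)*(-299/68) = -510991/1904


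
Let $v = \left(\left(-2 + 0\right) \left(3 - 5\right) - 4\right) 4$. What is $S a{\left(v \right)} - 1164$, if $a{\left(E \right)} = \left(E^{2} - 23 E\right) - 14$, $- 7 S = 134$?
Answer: $-896$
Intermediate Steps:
$v = 0$ ($v = \left(\left(-2\right) \left(-2\right) - 4\right) 4 = \left(4 - 4\right) 4 = 0 \cdot 4 = 0$)
$S = - \frac{134}{7}$ ($S = \left(- \frac{1}{7}\right) 134 = - \frac{134}{7} \approx -19.143$)
$a{\left(E \right)} = -14 + E^{2} - 23 E$
$S a{\left(v \right)} - 1164 = - \frac{134 \left(-14 + 0^{2} - 0\right)}{7} - 1164 = - \frac{134 \left(-14 + 0 + 0\right)}{7} - 1164 = \left(- \frac{134}{7}\right) \left(-14\right) - 1164 = 268 - 1164 = -896$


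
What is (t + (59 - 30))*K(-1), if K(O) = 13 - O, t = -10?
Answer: 266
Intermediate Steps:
(t + (59 - 30))*K(-1) = (-10 + (59 - 30))*(13 - 1*(-1)) = (-10 + 29)*(13 + 1) = 19*14 = 266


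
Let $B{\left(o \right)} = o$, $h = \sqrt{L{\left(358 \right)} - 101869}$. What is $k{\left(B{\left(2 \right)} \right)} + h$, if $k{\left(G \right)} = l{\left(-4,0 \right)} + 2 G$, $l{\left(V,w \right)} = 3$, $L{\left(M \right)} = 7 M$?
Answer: $7 + i \sqrt{99363} \approx 7.0 + 315.22 i$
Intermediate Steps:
$h = i \sqrt{99363}$ ($h = \sqrt{7 \cdot 358 - 101869} = \sqrt{2506 - 101869} = \sqrt{-99363} = i \sqrt{99363} \approx 315.22 i$)
$k{\left(G \right)} = 3 + 2 G$
$k{\left(B{\left(2 \right)} \right)} + h = \left(3 + 2 \cdot 2\right) + i \sqrt{99363} = \left(3 + 4\right) + i \sqrt{99363} = 7 + i \sqrt{99363}$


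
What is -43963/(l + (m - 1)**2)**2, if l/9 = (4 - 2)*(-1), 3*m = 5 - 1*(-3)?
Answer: -3561003/18769 ≈ -189.73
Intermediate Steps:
m = 8/3 (m = (5 - 1*(-3))/3 = (5 + 3)/3 = (1/3)*8 = 8/3 ≈ 2.6667)
l = -18 (l = 9*((4 - 2)*(-1)) = 9*(2*(-1)) = 9*(-2) = -18)
-43963/(l + (m - 1)**2)**2 = -43963/(-18 + (8/3 - 1)**2)**2 = -43963/(-18 + (5/3)**2)**2 = -43963/(-18 + 25/9)**2 = -43963/((-137/9)**2) = -43963/18769/81 = -43963*81/18769 = -3561003/18769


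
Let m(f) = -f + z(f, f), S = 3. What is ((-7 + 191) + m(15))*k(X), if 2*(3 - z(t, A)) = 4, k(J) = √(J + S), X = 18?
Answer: 170*√21 ≈ 779.04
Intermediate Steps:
k(J) = √(3 + J) (k(J) = √(J + 3) = √(3 + J))
z(t, A) = 1 (z(t, A) = 3 - ½*4 = 3 - 2 = 1)
m(f) = 1 - f (m(f) = -f + 1 = 1 - f)
((-7 + 191) + m(15))*k(X) = ((-7 + 191) + (1 - 1*15))*√(3 + 18) = (184 + (1 - 15))*√21 = (184 - 14)*√21 = 170*√21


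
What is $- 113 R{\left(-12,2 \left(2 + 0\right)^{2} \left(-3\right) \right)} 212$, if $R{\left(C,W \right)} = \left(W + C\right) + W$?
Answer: $1437360$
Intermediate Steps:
$R{\left(C,W \right)} = C + 2 W$ ($R{\left(C,W \right)} = \left(C + W\right) + W = C + 2 W$)
$- 113 R{\left(-12,2 \left(2 + 0\right)^{2} \left(-3\right) \right)} 212 = - 113 \left(-12 + 2 \cdot 2 \left(2 + 0\right)^{2} \left(-3\right)\right) 212 = - 113 \left(-12 + 2 \cdot 2 \cdot 2^{2} \left(-3\right)\right) 212 = - 113 \left(-12 + 2 \cdot 2 \cdot 4 \left(-3\right)\right) 212 = - 113 \left(-12 + 2 \cdot 8 \left(-3\right)\right) 212 = - 113 \left(-12 + 2 \left(-24\right)\right) 212 = - 113 \left(-12 - 48\right) 212 = \left(-113\right) \left(-60\right) 212 = 6780 \cdot 212 = 1437360$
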